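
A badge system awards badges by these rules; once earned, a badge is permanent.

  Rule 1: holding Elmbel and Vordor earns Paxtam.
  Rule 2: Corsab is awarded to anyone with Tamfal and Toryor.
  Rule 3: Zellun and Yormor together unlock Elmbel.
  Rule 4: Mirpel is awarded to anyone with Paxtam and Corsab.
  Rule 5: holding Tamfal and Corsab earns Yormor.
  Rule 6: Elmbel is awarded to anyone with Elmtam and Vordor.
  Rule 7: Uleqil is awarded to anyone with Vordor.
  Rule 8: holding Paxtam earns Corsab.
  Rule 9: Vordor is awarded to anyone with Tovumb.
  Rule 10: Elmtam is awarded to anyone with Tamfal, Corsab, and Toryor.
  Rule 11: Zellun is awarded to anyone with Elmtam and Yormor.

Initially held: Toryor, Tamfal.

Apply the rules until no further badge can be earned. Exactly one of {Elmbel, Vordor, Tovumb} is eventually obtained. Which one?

With Tamfal and Toryor, Corsab is earned (Rule 2).
With Tamfal and Corsab, Yormor is earned (Rule 5).
With Tamfal, Corsab, and Toryor, Elmtam is earned (Rule 10).
With Elmtam and Yormor, Zellun is earned (Rule 11).
With Zellun and Yormor, Elmbel is earned (Rule 3).
Vordor would need Tovumb (Rule 9), but Tovumb is never earned. No rule produces Tovumb, and it is not given.

Elmbel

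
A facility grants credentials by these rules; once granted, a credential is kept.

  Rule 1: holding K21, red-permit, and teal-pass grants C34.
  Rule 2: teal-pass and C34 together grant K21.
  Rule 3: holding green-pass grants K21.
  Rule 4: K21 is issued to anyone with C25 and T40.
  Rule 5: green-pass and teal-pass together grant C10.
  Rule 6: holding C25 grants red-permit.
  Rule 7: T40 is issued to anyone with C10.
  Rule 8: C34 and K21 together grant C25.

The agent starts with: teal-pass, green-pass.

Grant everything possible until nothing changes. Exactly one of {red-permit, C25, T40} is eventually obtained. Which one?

Holding green-pass and teal-pass grants C10 (Rule 5).
Holding C10 grants T40 (Rule 7).
red-permit would need C25 (Rule 6), but C25 is never granted. C25 would need C34 and K21 (Rule 8), but C34 is never granted.

T40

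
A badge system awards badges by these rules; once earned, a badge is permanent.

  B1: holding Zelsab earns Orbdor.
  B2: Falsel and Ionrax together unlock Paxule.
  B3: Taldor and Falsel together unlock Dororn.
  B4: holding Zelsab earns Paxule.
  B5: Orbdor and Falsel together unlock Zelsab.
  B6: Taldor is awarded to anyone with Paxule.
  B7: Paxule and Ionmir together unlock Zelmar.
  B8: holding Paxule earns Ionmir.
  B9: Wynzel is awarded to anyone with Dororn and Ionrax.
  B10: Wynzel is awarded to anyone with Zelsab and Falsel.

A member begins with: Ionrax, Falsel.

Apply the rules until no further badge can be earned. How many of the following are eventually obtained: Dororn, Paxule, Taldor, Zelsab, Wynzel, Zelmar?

With Falsel and Ionrax, Paxule is earned (B2).
With Paxule, Taldor is earned (B6).
With Paxule, Ionmir is earned (B8).
With Paxule and Ionmir, Zelmar is earned (B7).
With Taldor and Falsel, Dororn is earned (B3).
With Dororn and Ionrax, Wynzel is earned (B9).
Dororn: reached.
Paxule: reached.
Taldor: reached.
Zelsab would need Orbdor and Falsel (B5), but Orbdor is never earned.
Wynzel: reached.
Zelmar: reached.
Reached: Dororn, Paxule, Taldor, Wynzel, and Zelmar — 5 of the 6.

5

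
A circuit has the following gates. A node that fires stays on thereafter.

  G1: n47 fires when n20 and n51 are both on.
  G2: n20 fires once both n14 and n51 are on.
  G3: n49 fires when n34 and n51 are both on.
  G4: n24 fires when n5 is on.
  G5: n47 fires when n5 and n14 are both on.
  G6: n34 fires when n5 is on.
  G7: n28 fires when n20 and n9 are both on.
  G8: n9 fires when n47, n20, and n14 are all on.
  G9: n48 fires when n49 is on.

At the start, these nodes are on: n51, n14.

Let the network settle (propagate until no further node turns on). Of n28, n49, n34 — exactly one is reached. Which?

G2: n14 and n51 on → n20 on.
n20 and n51 are on, so n47 fires (G1).
n47, n20, and n14 are on, so n9 fires (G8).
n20 and n9 are on, so n28 fires (G7).
n34 would need n5 (G6), but n5 never turns on. n49 would need n34 and n51 (G3), but n34 never turns on.

n28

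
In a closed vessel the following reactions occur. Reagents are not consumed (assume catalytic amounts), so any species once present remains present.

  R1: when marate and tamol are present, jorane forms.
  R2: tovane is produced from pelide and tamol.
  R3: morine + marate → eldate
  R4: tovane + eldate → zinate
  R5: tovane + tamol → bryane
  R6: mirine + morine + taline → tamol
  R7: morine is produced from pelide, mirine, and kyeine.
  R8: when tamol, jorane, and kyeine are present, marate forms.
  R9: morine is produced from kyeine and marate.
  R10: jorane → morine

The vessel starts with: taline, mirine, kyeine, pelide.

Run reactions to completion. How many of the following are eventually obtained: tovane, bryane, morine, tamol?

4

pelide, mirine, and kyeine present → morine forms (R7).
mirine, morine, and taline present → tamol forms (R6).
pelide and tamol present → tovane forms (R2).
tovane and tamol present → bryane forms (R5).
tovane: reached.
bryane: reached.
morine: reached.
tamol: reached.
All 4 are reached.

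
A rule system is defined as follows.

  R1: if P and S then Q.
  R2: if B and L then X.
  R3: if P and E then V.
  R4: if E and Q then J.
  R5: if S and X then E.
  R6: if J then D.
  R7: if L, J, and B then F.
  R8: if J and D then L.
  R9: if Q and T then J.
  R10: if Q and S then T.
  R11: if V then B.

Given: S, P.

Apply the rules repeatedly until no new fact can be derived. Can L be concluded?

P and S hold, so Q follows (R1).
From Q and S, R10 gives T.
From Q and T, R9 gives J.
From J, R6 gives D.
From J and D, R8 gives L.

Yes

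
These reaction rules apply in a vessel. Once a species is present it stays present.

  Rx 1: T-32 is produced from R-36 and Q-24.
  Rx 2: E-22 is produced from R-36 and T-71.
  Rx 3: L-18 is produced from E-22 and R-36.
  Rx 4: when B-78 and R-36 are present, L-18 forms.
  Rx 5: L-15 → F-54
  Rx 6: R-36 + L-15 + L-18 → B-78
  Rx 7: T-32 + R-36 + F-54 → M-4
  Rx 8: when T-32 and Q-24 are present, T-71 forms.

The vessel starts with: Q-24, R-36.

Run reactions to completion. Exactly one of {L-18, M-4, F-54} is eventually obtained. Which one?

L-18

R-36 and Q-24 present → T-32 forms (Rx 1).
T-32 and Q-24 present → T-71 forms (Rx 8).
R-36 and T-71 present → E-22 forms (Rx 2).
E-22 and R-36 present → L-18 forms (Rx 3).
M-4 would need T-32, R-36, and F-54 (Rx 7), but F-54 never forms. F-54 would need L-15 (Rx 5), but L-15 never forms.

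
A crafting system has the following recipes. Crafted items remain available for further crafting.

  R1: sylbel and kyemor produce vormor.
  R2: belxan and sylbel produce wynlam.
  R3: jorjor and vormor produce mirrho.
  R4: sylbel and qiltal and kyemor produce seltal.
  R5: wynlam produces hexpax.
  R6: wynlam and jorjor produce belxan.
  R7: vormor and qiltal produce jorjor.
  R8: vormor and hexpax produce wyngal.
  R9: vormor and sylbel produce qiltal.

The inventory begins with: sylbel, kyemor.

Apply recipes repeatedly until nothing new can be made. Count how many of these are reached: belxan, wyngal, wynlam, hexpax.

belxan would need wynlam and jorjor (R6), but wynlam is never obtained.
wyngal would need vormor and hexpax (R8), but hexpax is never obtained.
wynlam would need belxan and sylbel (R2), but belxan is never obtained.
hexpax would need wynlam (R5), but wynlam is never obtained.
None of the 4 are reached.

0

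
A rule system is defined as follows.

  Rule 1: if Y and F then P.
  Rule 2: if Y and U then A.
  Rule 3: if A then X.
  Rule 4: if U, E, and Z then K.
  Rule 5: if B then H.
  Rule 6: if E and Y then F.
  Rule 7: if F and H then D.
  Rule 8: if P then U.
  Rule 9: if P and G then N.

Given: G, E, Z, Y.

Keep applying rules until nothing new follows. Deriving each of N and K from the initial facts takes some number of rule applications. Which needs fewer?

N

N: From E and Y, Rule 6 gives F. From Y and F, Rule 1 gives P. From P and G, Rule 9 gives N. [3 rule applications]
K: E and Y hold, so F follows (Rule 6). Y and F hold, so P follows (Rule 1). P holds, so U follows (Rule 8). U, E, and Z hold, so K follows (Rule 4). [4 rule applications]
N needs fewer.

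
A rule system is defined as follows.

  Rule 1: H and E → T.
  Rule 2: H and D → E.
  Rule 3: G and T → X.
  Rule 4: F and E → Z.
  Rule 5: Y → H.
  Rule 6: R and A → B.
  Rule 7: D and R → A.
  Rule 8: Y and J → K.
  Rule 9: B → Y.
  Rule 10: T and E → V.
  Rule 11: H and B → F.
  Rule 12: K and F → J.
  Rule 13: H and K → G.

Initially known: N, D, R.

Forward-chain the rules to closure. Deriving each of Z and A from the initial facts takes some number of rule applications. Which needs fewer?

A: D and R hold, so A follows (Rule 7). [1 rule application]
Z: D and R hold, so A follows (Rule 7). From R and A, Rule 6 gives B. B holds, so Y follows (Rule 9). From Y, Rule 5 gives H. H and D hold, so E follows (Rule 2). From H and B, Rule 11 gives F. From F and E, Rule 4 gives Z. [7 rule applications]
A needs fewer.

A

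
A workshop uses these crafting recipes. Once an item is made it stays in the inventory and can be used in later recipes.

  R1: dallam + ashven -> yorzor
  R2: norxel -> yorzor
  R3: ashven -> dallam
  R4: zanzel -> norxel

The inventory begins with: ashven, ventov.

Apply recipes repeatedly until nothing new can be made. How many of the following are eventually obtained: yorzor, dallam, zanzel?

2

Using R3, ashven makes dallam.
dallam + ashven -> yorzor (R1).
yorzor: reached.
dallam: reached.
No rule produces zanzel, and it is not given.
Reached: yorzor and dallam — 2 of the 3.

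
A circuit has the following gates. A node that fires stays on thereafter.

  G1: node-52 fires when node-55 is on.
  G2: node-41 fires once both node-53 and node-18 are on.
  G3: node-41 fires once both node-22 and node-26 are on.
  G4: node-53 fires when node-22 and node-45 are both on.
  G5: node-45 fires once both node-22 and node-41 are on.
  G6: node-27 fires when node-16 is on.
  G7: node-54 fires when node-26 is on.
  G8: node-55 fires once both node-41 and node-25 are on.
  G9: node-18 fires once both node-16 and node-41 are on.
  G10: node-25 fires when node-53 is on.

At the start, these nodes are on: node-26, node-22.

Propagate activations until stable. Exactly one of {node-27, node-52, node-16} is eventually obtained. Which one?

node-22 and node-26 are on, so node-41 fires (G3).
node-22 and node-41 are on, so node-45 fires (G5).
node-22 and node-45 are on, so node-53 fires (G4).
G10: node-53 on → node-25 on.
node-41 and node-25 are on, so node-55 fires (G8).
node-55 is on, so node-52 fires (G1).
No rule produces node-16, and it is not given. node-27 would need node-16 (G6), but node-16 never turns on.

node-52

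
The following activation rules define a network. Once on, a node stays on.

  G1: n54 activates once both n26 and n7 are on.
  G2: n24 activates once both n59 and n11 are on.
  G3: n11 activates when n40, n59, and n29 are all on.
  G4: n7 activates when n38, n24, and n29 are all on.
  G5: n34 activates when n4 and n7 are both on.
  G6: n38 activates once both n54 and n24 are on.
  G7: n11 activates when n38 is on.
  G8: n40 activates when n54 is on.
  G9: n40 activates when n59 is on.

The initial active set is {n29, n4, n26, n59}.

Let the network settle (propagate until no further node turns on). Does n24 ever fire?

Yes

G9: n59 on → n40 on.
G3: n40, n59, and n29 on → n11 on.
G2: n59 and n11 on → n24 on.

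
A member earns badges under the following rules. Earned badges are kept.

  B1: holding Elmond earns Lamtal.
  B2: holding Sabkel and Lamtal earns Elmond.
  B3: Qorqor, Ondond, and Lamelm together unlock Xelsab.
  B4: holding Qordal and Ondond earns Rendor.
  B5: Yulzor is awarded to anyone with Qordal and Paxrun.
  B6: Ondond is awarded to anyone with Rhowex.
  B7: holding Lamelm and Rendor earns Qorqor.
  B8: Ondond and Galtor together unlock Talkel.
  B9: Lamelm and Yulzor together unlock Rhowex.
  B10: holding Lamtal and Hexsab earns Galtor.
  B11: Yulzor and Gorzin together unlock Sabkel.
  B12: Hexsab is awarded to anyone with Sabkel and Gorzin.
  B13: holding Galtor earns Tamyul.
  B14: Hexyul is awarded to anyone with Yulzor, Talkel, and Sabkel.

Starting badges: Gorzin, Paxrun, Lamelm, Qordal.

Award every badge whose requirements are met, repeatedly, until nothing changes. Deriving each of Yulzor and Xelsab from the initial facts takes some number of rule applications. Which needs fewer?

Yulzor: With Qordal and Paxrun, Yulzor is earned (B5). [1 rule application]
Xelsab: With Qordal and Paxrun, Yulzor is earned (B5). With Lamelm and Yulzor, Rhowex is earned (B9). With Rhowex, Ondond is earned (B6). With Qordal and Ondond, Rendor is earned (B4). With Lamelm and Rendor, Qorqor is earned (B7). With Qorqor, Ondond, and Lamelm, Xelsab is earned (B3). [6 rule applications]
Yulzor needs fewer.

Yulzor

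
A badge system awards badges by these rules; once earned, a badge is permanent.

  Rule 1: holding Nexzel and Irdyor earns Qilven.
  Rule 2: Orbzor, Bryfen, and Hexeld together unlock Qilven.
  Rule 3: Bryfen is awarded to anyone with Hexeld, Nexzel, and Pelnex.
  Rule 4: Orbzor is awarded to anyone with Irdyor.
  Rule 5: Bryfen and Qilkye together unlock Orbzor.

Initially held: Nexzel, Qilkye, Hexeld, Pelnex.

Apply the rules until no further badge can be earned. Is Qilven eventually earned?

With Hexeld, Nexzel, and Pelnex, Bryfen is earned (Rule 3).
With Bryfen and Qilkye, Orbzor is earned (Rule 5).
With Orbzor, Bryfen, and Hexeld, Qilven is earned (Rule 2).

Yes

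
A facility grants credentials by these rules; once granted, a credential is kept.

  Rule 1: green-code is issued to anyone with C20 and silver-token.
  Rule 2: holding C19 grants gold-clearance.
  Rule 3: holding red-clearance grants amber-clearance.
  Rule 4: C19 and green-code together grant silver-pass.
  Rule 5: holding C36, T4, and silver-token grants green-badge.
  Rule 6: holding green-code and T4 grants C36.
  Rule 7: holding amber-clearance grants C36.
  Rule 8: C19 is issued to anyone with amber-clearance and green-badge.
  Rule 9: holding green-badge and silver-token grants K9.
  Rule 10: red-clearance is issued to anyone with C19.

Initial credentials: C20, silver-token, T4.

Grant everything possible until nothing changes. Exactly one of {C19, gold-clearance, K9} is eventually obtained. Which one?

Holding C20 and silver-token grants green-code (Rule 1).
Holding green-code and T4 grants C36 (Rule 6).
Holding C36, T4, and silver-token grants green-badge (Rule 5).
Holding green-badge and silver-token grants K9 (Rule 9).
gold-clearance would need C19 (Rule 2), but C19 is never granted. C19 would need amber-clearance and green-badge (Rule 8), but amber-clearance is never granted.

K9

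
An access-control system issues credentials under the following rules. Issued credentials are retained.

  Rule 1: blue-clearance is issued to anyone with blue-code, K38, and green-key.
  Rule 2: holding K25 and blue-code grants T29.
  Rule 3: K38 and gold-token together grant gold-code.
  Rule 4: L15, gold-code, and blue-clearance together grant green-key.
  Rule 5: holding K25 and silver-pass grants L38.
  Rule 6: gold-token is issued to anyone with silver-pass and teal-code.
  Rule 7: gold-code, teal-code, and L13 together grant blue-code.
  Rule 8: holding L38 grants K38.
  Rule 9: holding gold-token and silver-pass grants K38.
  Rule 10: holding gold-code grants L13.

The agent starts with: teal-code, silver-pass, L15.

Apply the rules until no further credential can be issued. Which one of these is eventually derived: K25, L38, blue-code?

Holding silver-pass and teal-code grants gold-token (Rule 6).
Holding gold-token and silver-pass grants K38 (Rule 9).
Holding K38 and gold-token grants gold-code (Rule 3).
Holding gold-code grants L13 (Rule 10).
Holding gold-code, teal-code, and L13 grants blue-code (Rule 7).
No rule produces K25, and it is not given. L38 would need K25 and silver-pass (Rule 5), but K25 is never granted.

blue-code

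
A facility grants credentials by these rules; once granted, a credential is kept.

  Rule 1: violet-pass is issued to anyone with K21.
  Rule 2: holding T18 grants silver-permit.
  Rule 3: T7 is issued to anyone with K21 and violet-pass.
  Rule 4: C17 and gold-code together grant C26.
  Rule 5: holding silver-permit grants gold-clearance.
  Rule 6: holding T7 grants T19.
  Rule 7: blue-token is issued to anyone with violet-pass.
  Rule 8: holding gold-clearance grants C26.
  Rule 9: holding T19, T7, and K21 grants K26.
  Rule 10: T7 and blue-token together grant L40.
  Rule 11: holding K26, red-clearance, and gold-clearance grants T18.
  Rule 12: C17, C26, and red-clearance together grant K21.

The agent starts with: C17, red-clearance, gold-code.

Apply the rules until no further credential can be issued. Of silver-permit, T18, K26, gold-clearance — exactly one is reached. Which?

Holding C17 and gold-code grants C26 (Rule 4).
Holding C17, C26, and red-clearance grants K21 (Rule 12).
Holding K21 grants violet-pass (Rule 1).
Holding K21 and violet-pass grants T7 (Rule 3).
Holding T7 grants T19 (Rule 6).
Holding T19, T7, and K21 grants K26 (Rule 9).
T18 would need K26, red-clearance, and gold-clearance (Rule 11), but gold-clearance is never granted. gold-clearance would need silver-permit (Rule 5), but silver-permit is never granted. silver-permit would need T18 (Rule 2), but T18 is never granted.

K26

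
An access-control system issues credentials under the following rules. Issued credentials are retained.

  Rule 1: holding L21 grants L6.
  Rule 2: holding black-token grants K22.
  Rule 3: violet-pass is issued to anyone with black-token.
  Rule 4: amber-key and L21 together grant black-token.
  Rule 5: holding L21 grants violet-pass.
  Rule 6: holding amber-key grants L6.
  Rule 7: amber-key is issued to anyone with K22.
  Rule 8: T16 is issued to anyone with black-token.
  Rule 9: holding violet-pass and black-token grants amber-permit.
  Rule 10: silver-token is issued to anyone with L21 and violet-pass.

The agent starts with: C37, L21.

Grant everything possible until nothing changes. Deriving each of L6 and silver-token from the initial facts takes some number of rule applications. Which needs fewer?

L6

L6: Holding L21 grants L6 (Rule 1). [1 rule application]
silver-token: Holding L21 grants violet-pass (Rule 5). Holding L21 and violet-pass grants silver-token (Rule 10). [2 rule applications]
L6 needs fewer.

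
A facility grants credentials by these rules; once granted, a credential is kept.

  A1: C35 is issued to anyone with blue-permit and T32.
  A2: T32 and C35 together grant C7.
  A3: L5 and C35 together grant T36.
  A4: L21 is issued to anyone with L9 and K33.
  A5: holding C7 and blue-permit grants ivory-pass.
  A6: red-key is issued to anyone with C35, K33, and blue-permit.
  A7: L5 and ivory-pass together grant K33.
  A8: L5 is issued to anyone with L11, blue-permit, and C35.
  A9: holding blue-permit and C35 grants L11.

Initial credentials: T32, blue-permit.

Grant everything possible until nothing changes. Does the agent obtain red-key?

Yes

Holding blue-permit and T32 grants C35 (A1).
Holding blue-permit and C35 grants L11 (A9).
Holding T32 and C35 grants C7 (A2).
Holding C7 and blue-permit grants ivory-pass (A5).
Holding L11, blue-permit, and C35 grants L5 (A8).
Holding L5 and ivory-pass grants K33 (A7).
Holding C35, K33, and blue-permit grants red-key (A6).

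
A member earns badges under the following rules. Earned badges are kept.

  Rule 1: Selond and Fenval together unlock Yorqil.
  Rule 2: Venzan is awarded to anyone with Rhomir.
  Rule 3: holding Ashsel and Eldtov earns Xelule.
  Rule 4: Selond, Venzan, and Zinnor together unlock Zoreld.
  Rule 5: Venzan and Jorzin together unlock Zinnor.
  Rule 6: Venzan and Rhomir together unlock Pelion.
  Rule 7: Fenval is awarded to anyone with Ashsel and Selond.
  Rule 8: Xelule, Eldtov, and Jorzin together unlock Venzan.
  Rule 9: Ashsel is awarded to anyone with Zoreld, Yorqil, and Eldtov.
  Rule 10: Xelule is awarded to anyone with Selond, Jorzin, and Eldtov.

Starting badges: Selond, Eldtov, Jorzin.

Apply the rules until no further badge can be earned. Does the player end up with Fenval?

Fenval would need Ashsel and Selond (Rule 7), but Ashsel is never earned.

No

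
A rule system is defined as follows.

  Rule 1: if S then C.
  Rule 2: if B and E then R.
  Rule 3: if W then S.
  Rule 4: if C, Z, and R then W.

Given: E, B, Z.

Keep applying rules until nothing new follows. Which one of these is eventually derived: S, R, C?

R

B and E hold, so R follows (Rule 2).
S would need W (Rule 3), but W is never established. C would need S (Rule 1), but S is never established.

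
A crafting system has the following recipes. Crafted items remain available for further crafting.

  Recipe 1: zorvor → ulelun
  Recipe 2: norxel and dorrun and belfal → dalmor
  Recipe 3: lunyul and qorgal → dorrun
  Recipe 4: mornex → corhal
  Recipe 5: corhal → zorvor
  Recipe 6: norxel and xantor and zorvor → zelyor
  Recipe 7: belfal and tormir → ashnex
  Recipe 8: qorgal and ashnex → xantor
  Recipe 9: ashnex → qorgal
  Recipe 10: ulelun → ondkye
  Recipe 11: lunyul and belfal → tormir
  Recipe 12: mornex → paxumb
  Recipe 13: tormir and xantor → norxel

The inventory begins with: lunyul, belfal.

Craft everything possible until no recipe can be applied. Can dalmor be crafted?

Yes

lunyul and belfal → tormir (Recipe 11).
Using Recipe 7, belfal and tormir make ashnex.
ashnex → qorgal (Recipe 9).
Using Recipe 3, lunyul and qorgal make dorrun.
Using Recipe 8, qorgal and ashnex make xantor.
Using Recipe 13, tormir and xantor make norxel.
Using Recipe 2, norxel, dorrun, and belfal make dalmor.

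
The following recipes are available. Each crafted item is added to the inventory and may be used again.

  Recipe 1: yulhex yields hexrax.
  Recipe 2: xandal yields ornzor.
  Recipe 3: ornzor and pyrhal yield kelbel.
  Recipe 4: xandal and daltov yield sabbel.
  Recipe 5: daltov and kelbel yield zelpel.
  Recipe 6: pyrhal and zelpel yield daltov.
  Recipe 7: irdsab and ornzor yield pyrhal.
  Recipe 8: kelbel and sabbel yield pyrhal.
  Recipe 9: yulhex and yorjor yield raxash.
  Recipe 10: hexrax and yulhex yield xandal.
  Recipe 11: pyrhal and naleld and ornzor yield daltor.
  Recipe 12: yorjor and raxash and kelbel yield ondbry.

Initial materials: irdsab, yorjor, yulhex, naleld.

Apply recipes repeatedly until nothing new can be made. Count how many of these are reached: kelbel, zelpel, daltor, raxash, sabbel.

3

Using Recipe 9, yulhex and yorjor make raxash.
Using Recipe 1, yulhex makes hexrax.
hexrax and yulhex → xandal (Recipe 10).
Using Recipe 2, xandal makes ornzor.
irdsab and ornzor → pyrhal (Recipe 7).
Using Recipe 11, pyrhal, naleld, and ornzor make daltor.
ornzor and pyrhal → kelbel (Recipe 3).
kelbel: reached.
zelpel would need daltov and kelbel (Recipe 5), but daltov is never obtained.
daltor: reached.
raxash: reached.
sabbel would need xandal and daltov (Recipe 4), but daltov is never obtained.
Reached: kelbel, daltor, and raxash — 3 of the 5.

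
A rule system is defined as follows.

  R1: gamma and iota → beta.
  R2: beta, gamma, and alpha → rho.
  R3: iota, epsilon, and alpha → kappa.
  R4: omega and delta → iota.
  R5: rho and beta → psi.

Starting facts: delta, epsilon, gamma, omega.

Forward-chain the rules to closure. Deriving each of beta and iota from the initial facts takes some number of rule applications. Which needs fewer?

iota: omega and delta hold, so iota follows (R4). [1 rule application]
beta: omega and delta hold, so iota follows (R4). From gamma and iota, R1 gives beta. [2 rule applications]
iota needs fewer.

iota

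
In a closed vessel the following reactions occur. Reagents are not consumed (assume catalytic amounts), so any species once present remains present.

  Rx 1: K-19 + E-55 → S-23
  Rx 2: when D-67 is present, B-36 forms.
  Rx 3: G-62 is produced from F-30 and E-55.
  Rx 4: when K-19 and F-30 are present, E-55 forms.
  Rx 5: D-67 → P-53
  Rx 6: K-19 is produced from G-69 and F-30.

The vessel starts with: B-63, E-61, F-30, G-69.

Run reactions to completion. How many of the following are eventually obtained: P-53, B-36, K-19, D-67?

G-69 and F-30 present → K-19 forms (Rx 6).
P-53 would need D-67 (Rx 5), but D-67 never forms.
B-36 would need D-67 (Rx 2), but D-67 never forms.
K-19: reached.
No rule produces D-67, and it is not given.
Reached: K-19 — 1 of the 4.

1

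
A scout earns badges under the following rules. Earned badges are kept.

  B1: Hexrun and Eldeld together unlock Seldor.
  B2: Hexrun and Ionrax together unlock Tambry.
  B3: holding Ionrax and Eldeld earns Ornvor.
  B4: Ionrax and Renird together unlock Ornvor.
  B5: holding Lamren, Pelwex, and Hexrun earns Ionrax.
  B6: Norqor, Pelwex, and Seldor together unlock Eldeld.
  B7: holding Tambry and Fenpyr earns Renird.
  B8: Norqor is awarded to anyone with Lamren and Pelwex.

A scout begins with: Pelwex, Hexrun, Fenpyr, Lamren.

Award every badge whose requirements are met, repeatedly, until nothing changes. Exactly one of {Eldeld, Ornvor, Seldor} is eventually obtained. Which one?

Ornvor

With Lamren, Pelwex, and Hexrun, Ionrax is earned (B5).
With Hexrun and Ionrax, Tambry is earned (B2).
With Tambry and Fenpyr, Renird is earned (B7).
With Ionrax and Renird, Ornvor is earned (B4).
Eldeld would need Norqor, Pelwex, and Seldor (B6), but Seldor is never earned. Seldor would need Hexrun and Eldeld (B1), but Eldeld is never earned.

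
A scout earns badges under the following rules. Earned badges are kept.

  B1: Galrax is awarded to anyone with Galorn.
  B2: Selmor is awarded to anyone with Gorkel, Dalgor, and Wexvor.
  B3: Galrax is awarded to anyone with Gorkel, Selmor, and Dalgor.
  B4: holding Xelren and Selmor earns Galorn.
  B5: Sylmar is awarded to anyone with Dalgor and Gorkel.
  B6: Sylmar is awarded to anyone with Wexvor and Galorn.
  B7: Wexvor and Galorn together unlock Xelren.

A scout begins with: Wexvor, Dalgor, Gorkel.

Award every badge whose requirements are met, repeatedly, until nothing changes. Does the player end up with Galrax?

With Gorkel, Dalgor, and Wexvor, Selmor is earned (B2).
With Gorkel, Selmor, and Dalgor, Galrax is earned (B3).

Yes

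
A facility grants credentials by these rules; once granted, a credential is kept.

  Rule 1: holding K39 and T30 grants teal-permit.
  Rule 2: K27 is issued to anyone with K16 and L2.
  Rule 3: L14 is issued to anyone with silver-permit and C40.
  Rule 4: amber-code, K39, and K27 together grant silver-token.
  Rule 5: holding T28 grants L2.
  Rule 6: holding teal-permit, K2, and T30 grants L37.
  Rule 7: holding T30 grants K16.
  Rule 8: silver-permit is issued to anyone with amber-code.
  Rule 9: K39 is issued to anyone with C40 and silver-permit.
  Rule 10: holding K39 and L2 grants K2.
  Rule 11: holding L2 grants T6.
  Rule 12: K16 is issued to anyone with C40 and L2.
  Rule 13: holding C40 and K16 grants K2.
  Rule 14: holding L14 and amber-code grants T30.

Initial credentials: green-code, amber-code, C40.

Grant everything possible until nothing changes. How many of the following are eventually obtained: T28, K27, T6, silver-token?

No rule produces T28, and it is not given.
K27 would need K16 and L2 (Rule 2), but L2 is never granted.
T6 would need L2 (Rule 11), but L2 is never granted.
silver-token would need amber-code, K39, and K27 (Rule 4), but K27 is never granted.
None of the 4 are reached.

0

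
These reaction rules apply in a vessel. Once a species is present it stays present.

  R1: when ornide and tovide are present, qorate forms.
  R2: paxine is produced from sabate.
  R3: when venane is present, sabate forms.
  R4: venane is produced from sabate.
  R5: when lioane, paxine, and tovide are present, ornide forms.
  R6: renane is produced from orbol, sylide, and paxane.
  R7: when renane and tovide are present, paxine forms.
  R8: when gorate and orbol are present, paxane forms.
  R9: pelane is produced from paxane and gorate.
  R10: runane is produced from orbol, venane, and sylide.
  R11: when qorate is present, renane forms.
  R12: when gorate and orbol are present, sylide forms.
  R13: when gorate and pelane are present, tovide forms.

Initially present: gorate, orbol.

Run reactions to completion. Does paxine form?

Yes

gorate and orbol present → paxane forms (R8).
gorate and orbol present → sylide forms (R12).
paxane and gorate present → pelane forms (R9).
orbol, sylide, and paxane present → renane forms (R6).
gorate and pelane present → tovide forms (R13).
renane and tovide present → paxine forms (R7).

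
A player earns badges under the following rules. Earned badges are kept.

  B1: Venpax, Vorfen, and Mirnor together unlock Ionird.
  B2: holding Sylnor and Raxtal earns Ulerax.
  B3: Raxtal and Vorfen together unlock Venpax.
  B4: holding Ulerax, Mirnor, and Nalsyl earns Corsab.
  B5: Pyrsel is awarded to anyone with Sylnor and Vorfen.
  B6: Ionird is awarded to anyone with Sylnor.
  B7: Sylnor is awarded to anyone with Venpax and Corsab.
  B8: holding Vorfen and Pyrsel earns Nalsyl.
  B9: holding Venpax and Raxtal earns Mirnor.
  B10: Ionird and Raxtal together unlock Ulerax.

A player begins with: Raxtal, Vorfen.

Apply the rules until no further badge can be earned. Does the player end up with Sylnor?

No

Sylnor would need Venpax and Corsab (B7), but Corsab is never earned.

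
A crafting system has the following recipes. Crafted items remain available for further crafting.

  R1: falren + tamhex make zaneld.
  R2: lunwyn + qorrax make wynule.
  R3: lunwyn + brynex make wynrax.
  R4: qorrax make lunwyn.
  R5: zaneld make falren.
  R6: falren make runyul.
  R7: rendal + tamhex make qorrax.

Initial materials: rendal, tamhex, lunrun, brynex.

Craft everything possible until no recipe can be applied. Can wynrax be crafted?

Yes

Using R7, rendal and tamhex make qorrax.
qorrax → lunwyn (R4).
Using R3, lunwyn and brynex make wynrax.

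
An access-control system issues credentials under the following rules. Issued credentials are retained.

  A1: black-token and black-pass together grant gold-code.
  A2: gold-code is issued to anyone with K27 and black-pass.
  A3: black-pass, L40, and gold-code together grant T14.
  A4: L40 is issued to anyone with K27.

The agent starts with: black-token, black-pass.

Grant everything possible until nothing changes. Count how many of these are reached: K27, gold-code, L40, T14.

Holding black-token and black-pass grants gold-code (A1).
No rule produces K27, and it is not given.
gold-code: reached.
L40 would need K27 (A4), but K27 is never granted.
T14 would need black-pass, L40, and gold-code (A3), but L40 is never granted.
Reached: gold-code — 1 of the 4.

1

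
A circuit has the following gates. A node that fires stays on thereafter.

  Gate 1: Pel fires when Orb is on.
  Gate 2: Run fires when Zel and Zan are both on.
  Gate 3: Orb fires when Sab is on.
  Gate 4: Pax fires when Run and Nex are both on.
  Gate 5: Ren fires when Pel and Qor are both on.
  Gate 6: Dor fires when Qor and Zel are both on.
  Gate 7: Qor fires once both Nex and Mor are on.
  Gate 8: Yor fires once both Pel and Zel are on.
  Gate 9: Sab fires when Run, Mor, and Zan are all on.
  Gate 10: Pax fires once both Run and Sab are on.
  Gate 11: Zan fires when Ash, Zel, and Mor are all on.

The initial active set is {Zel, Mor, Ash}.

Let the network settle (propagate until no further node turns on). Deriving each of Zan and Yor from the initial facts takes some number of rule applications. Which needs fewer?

Zan

Zan: Ash, Zel, and Mor are on, so Zan fires (Gate 11). [1 rule application]
Yor: Gate 11: Ash, Zel, and Mor on → Zan on. Gate 2: Zel and Zan on → Run on. Gate 9: Run, Mor, and Zan on → Sab on. Gate 3: Sab on → Orb on. Orb is on, so Pel fires (Gate 1). Pel and Zel are on, so Yor fires (Gate 8). [6 rule applications]
Zan needs fewer.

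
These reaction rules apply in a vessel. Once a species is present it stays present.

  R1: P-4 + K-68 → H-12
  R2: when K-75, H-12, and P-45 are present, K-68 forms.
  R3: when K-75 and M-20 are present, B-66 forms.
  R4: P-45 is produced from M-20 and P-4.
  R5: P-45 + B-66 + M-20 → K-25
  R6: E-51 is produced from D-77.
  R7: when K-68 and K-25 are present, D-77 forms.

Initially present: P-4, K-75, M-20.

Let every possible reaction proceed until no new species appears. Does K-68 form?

No

K-68 would need K-75, H-12, and P-45 (R2), but H-12 never forms.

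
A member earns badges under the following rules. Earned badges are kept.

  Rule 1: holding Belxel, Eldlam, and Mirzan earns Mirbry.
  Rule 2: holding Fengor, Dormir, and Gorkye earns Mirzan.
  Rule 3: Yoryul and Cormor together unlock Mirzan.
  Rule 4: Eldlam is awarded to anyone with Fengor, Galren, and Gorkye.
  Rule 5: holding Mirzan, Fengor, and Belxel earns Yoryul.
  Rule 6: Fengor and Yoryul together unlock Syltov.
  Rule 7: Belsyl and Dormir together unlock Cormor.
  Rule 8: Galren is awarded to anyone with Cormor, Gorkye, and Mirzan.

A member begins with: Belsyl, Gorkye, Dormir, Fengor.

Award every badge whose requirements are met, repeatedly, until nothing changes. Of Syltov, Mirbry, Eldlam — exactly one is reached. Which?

Eldlam

With Belsyl and Dormir, Cormor is earned (Rule 7).
With Fengor, Dormir, and Gorkye, Mirzan is earned (Rule 2).
With Cormor, Gorkye, and Mirzan, Galren is earned (Rule 8).
With Fengor, Galren, and Gorkye, Eldlam is earned (Rule 4).
Mirbry would need Belxel, Eldlam, and Mirzan (Rule 1), but Belxel is never earned. Syltov would need Fengor and Yoryul (Rule 6), but Yoryul is never earned.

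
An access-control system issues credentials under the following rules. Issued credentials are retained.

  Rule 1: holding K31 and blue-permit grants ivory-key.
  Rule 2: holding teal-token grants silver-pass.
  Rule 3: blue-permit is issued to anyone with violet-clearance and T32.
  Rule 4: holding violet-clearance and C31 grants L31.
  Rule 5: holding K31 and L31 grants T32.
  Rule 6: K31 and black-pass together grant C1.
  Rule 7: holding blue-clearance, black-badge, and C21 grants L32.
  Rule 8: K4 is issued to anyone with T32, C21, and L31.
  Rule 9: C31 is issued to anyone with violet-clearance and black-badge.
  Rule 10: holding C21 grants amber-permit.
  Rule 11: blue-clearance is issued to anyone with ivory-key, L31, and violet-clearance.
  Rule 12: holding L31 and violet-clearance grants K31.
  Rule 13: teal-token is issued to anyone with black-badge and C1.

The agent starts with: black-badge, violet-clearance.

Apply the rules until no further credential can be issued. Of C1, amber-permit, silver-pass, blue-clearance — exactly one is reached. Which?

blue-clearance

Holding violet-clearance and black-badge grants C31 (Rule 9).
Holding violet-clearance and C31 grants L31 (Rule 4).
Holding L31 and violet-clearance grants K31 (Rule 12).
Holding K31 and L31 grants T32 (Rule 5).
Holding violet-clearance and T32 grants blue-permit (Rule 3).
Holding K31 and blue-permit grants ivory-key (Rule 1).
Holding ivory-key, L31, and violet-clearance grants blue-clearance (Rule 11).
amber-permit would need C21 (Rule 10), but C21 is never granted. silver-pass would need teal-token (Rule 2), but teal-token is never granted. C1 would need K31 and black-pass (Rule 6), but black-pass is never granted.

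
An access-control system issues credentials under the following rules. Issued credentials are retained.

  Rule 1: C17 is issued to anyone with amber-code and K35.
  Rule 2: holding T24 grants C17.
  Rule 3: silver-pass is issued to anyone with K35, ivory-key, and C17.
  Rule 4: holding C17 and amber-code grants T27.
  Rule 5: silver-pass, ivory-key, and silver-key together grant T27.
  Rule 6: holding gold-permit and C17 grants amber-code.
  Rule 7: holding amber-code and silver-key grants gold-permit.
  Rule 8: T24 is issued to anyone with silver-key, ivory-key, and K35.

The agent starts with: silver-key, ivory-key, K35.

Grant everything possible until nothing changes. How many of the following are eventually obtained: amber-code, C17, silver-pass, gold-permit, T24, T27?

4

Holding silver-key, ivory-key, and K35 grants T24 (Rule 8).
Holding T24 grants C17 (Rule 2).
Holding K35, ivory-key, and C17 grants silver-pass (Rule 3).
Holding silver-pass, ivory-key, and silver-key grants T27 (Rule 5).
amber-code would need gold-permit and C17 (Rule 6), but gold-permit is never granted.
C17: reached.
silver-pass: reached.
gold-permit would need amber-code and silver-key (Rule 7), but amber-code is never granted.
T24: reached.
T27: reached.
Reached: C17, silver-pass, T24, and T27 — 4 of the 6.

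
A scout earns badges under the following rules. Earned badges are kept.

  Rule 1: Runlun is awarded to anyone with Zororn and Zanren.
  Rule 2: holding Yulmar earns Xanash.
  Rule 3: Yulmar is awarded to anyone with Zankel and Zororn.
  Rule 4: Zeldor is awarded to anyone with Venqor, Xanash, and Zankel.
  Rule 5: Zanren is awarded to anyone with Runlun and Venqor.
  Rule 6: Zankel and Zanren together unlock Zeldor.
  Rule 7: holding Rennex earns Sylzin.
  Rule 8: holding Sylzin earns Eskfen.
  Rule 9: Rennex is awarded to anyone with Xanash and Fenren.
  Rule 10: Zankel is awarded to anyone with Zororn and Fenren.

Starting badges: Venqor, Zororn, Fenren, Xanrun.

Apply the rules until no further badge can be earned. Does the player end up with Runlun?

Runlun would need Zororn and Zanren (Rule 1), but Zanren is never earned.

No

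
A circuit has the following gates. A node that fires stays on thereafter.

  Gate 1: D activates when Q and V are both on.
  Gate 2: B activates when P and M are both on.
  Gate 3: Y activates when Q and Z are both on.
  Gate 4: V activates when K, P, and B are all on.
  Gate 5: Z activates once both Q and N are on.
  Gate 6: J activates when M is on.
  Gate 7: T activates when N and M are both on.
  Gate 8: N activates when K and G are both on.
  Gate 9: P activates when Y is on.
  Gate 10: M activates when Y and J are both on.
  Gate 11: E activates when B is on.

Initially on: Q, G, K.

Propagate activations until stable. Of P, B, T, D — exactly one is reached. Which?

Gate 8: K and G on → N on.
Q and N are on, so Z activates (Gate 5).
Gate 3: Q and Z on → Y on.
Y is on, so P activates (Gate 9).
D would need Q and V (Gate 1), but V never turns on. T would need N and M (Gate 7), but M never turns on. B would need P and M (Gate 2), but M never turns on.

P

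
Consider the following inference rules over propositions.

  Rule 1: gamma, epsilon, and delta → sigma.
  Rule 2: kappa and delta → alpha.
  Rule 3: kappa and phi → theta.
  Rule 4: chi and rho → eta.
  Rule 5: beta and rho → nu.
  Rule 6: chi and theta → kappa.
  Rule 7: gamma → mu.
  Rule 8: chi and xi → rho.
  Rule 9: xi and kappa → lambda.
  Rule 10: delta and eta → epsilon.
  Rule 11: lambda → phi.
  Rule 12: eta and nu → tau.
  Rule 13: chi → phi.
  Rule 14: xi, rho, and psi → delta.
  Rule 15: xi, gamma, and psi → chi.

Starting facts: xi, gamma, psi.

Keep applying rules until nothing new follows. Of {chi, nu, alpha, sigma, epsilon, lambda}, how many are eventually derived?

xi, gamma, and psi hold, so chi follows (Rule 15).
chi and xi hold, so rho follows (Rule 8).
xi, rho, and psi hold, so delta follows (Rule 14).
chi and rho hold, so eta follows (Rule 4).
From delta and eta, Rule 10 gives epsilon.
From gamma, epsilon, and delta, Rule 1 gives sigma.
chi: reached.
nu would need beta and rho (Rule 5), but beta is never established.
alpha would need kappa and delta (Rule 2), but kappa is never established.
sigma: reached.
epsilon: reached.
lambda would need xi and kappa (Rule 9), but kappa is never established.
Reached: chi, sigma, and epsilon — 3 of the 6.

3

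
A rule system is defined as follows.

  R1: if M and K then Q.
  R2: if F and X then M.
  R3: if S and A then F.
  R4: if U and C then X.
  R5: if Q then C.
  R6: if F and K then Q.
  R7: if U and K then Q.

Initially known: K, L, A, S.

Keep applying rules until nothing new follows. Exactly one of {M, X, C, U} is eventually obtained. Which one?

From S and A, R3 gives F.
From F and K, R6 gives Q.
Q holds, so C follows (R5).
No rule produces U, and it is not given. X would need U and C (R4), but U is never established. M would need F and X (R2), but X is never established.

C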